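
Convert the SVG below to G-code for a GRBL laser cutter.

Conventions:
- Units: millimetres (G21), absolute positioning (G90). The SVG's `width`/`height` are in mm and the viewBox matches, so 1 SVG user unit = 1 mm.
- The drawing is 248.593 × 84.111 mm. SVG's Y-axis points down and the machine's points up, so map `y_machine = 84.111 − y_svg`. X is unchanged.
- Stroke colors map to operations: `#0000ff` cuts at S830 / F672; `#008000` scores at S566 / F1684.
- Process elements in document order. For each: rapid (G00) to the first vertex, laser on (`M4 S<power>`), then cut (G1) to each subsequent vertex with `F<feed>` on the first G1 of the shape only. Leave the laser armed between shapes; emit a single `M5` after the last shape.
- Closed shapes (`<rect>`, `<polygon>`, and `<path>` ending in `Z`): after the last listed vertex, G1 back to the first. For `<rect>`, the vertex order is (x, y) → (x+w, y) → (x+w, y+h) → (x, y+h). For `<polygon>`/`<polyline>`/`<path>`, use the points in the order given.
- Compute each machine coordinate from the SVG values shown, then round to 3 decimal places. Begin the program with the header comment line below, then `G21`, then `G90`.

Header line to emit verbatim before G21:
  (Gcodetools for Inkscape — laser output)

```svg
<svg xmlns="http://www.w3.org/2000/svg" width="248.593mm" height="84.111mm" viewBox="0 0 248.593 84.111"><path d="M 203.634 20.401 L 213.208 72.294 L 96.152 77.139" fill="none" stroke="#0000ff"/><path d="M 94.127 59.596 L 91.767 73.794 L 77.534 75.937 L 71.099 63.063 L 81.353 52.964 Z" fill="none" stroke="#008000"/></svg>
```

(Gcodetools for Inkscape — laser output)
G21
G90
G00 X203.634 Y63.710
M4 S830
G1 X213.208 Y11.817 F672
G1 X96.152 Y6.972
G00 X94.127 Y24.515
M4 S566
G1 X91.767 Y10.317 F1684
G1 X77.534 Y8.174
G1 X71.099 Y21.048
G1 X81.353 Y31.147
G1 X94.127 Y24.515
M5

1 u = 1 mm; y_m = 84.111 − y.

[1] `<path>` open polyline, #0000ff→cut S830 F672: (203.634,63.710) → (213.208,11.817) → (96.152,6.972)

[2] `<path>` regular polygon, #008000→score S566 F1684: (94.127,24.515) → (91.767,10.317) → (77.534,8.174) → (71.099,21.048) → (81.353,31.147) → (94.127,24.515) (closed)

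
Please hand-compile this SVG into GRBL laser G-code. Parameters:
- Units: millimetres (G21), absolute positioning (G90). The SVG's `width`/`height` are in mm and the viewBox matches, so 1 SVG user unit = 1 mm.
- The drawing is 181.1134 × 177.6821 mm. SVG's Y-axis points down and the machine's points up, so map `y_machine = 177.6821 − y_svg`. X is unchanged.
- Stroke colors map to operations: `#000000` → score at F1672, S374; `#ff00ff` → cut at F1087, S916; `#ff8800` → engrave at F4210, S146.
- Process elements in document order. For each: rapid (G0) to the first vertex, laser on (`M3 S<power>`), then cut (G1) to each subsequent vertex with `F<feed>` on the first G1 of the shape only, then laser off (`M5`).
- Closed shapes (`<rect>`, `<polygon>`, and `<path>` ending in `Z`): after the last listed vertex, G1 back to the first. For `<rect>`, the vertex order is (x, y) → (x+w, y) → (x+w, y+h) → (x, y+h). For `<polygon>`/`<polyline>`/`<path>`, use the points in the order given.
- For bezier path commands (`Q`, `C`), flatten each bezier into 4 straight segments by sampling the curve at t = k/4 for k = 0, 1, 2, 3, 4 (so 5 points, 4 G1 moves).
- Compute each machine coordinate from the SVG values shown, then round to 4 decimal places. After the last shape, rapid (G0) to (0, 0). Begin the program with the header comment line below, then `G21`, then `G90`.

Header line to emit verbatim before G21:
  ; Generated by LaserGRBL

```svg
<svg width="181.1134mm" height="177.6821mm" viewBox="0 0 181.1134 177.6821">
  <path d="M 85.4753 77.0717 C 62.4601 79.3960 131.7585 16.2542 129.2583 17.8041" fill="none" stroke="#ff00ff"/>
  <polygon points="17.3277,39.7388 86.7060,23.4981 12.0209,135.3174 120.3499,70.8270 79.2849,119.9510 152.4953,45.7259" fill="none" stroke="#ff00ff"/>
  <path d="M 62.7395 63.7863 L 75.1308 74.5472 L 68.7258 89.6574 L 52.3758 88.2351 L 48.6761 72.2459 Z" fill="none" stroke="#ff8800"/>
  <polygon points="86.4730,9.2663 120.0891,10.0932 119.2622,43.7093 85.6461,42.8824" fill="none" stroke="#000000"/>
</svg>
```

; Generated by LaserGRBL
G21
G90
G0 X85.4753 Y100.6104
M3 S916
G1 X82.9584 Y109.1084 F1087
G1 X99.6737 Y129.9538
G1 X120.2355 Y150.9444
G1 X129.2583 Y159.8780
M5
G0 X17.3277 Y137.9433
M3 S916
G1 X86.7060 Y154.1840 F1087
G1 X12.0209 Y42.3647
G1 X120.3499 Y106.8551
G1 X79.2849 Y57.7311
G1 X152.4953 Y131.9562
G1 X17.3277 Y137.9433
M5
G0 X62.7395 Y113.8958
M3 S146
G1 X75.1308 Y103.1349 F4210
G1 X68.7258 Y88.0247
G1 X52.3758 Y89.4470
G1 X48.6761 Y105.4362
G1 X62.7395 Y113.8958
M5
G0 X86.4730 Y168.4158
M3 S374
G1 X120.0891 Y167.5889 F1672
G1 X119.2622 Y133.9728
G1 X85.6461 Y134.7997
G1 X86.4730 Y168.4158
M5
G0 X0.0000 Y0.0000

1 u = 1 mm; y_m = 177.6821 − y.

[1] `<path>` cubic bezier, #ff00ff→cut S916 F1087: (85.4753,100.6104) → (82.9584,109.1084) → (99.6737,129.9538) → (120.2355,150.9444) → (129.2583,159.8780)

[2] `<polygon>` closed polygon, #ff00ff→cut S916 F1087: (17.3277,137.9433) → (86.7060,154.1840) → (12.0209,42.3647) → (120.3499,106.8551) → (79.2849,57.7311) → (152.4953,131.9562) → (17.3277,137.9433) (closed)

[3] `<path>` regular polygon, #ff8800→engrave S146 F4210: (62.7395,113.8958) → (75.1308,103.1349) → (68.7258,88.0247) → (52.3758,89.4470) → (48.6761,105.4362) → (62.7395,113.8958) (closed)

[4] `<polygon>` regular polygon, #000000→score S374 F1672: (86.4730,168.4158) → (120.0891,167.5889) → (119.2622,133.9728) → (85.6461,134.7997) → (86.4730,168.4158) (closed)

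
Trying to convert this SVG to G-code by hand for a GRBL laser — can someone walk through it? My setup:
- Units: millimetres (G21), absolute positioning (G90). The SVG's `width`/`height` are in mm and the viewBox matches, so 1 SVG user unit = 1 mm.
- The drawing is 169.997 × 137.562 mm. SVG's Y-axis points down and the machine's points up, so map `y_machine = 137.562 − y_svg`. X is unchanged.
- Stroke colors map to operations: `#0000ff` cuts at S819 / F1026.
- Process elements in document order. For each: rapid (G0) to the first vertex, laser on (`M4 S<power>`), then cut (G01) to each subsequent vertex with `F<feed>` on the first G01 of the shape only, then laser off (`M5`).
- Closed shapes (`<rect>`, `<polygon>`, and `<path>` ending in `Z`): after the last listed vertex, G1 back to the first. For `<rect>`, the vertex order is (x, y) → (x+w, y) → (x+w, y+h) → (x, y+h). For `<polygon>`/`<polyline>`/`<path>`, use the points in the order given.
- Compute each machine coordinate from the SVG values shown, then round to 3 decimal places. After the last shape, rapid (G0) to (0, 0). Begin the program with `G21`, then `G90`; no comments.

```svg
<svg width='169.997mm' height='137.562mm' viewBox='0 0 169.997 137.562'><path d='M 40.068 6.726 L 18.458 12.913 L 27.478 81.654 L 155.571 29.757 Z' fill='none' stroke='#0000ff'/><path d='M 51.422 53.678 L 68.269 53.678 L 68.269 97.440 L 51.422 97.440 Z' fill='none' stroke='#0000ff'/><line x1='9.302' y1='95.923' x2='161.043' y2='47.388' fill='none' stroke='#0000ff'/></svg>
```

1 u = 1 mm; y_m = 137.562 − y.

[1] `<path>` closed polygon, #0000ff→cut S819 F1026: (40.068,130.836) → (18.458,124.649) → (27.478,55.908) → (155.571,107.805) → (40.068,130.836) (closed)

[2] `<path>` rectangle, #0000ff→cut S819 F1026: (51.422,83.884) → (68.269,83.884) → (68.269,40.122) → (51.422,40.122) → (51.422,83.884) (closed)

[3] `<line>` line segment, #0000ff→cut S819 F1026: (9.302,41.639) → (161.043,90.174)

G21
G90
G0 X40.068 Y130.836
M4 S819
G01 X18.458 Y124.649 F1026
G01 X27.478 Y55.908
G01 X155.571 Y107.805
G01 X40.068 Y130.836
M5
G0 X51.422 Y83.884
M4 S819
G01 X68.269 Y83.884 F1026
G01 X68.269 Y40.122
G01 X51.422 Y40.122
G01 X51.422 Y83.884
M5
G0 X9.302 Y41.639
M4 S819
G01 X161.043 Y90.174 F1026
M5
G0 X0.000 Y0.000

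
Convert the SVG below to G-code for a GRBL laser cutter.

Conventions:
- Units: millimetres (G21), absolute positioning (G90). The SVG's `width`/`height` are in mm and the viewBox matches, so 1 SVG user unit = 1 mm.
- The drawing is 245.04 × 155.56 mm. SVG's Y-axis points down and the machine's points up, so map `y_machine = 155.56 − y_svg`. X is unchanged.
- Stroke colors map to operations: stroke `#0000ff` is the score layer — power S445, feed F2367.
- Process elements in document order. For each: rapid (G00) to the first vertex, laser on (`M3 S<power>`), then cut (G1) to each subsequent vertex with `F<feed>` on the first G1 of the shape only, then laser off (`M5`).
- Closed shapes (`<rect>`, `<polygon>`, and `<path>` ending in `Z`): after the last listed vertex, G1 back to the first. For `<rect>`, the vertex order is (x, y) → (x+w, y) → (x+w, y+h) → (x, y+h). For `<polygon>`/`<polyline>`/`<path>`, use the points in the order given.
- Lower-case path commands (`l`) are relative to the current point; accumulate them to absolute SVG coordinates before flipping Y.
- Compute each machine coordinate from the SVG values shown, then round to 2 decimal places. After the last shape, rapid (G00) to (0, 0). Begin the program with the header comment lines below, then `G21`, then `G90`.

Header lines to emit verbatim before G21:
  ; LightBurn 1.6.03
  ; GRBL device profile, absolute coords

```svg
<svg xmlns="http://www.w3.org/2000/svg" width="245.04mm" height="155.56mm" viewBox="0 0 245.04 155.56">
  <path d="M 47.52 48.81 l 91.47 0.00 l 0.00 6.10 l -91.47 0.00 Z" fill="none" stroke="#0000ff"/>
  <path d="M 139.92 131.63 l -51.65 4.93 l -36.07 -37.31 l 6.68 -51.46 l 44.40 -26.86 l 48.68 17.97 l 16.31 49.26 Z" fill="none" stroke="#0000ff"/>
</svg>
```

; LightBurn 1.6.03
; GRBL device profile, absolute coords
G21
G90
G00 X47.52 Y106.75
M3 S445
G1 X138.99 Y106.75 F2367
G1 X138.99 Y100.65
G1 X47.52 Y100.65
G1 X47.52 Y106.75
M5
G00 X139.92 Y23.93
M3 S445
G1 X88.27 Y19.00 F2367
G1 X52.20 Y56.31
G1 X58.88 Y107.77
G1 X103.28 Y134.63
G1 X151.96 Y116.66
G1 X168.27 Y67.40
G1 X139.92 Y23.93
M5
G00 X0.00 Y0.00

1 u = 1 mm; y_m = 155.56 − y.

[1] `<path>` rectangle, #0000ff→score S445 F2367: (47.52,106.75) → (138.99,106.75) → (138.99,100.65) → (47.52,100.65) → (47.52,106.75) (closed)

[2] `<path>` regular polygon, #0000ff→score S445 F2367: (139.92,23.93) → (88.27,19.00) → (52.20,56.31) → (58.88,107.77) → (103.28,134.63) → (151.96,116.66) → (168.27,67.40) → (139.92,23.93) (closed)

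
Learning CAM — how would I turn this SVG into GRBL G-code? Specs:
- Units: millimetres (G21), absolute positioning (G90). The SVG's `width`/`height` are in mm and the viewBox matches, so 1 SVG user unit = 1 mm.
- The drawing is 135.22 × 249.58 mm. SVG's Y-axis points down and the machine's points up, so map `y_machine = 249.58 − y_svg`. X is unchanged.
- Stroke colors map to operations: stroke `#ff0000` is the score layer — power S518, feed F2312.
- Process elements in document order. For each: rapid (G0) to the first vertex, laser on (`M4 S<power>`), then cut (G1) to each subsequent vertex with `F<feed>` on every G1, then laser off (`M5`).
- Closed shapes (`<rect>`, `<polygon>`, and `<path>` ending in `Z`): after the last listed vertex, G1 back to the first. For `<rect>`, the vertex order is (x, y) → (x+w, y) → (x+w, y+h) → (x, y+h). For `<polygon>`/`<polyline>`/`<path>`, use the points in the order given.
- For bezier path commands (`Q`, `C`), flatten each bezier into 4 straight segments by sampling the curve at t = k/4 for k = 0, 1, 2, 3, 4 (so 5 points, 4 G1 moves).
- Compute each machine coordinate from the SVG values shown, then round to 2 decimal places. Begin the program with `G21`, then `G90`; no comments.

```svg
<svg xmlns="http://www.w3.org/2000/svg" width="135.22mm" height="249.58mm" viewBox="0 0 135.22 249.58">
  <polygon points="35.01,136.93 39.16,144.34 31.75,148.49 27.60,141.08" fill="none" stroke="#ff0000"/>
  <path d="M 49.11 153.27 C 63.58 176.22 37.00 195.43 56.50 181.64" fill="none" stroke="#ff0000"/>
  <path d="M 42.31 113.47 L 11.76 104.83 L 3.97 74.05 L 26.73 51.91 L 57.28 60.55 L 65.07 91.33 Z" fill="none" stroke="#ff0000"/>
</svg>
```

1 u = 1 mm; y_m = 249.58 − y.

[1] `<polygon>` regular polygon, #ff0000→score S518 F2312: (35.01,112.65) → (39.16,105.24) → (31.75,101.09) → (27.60,108.50) → (35.01,112.65) (closed)

[2] `<path>` cubic bezier, #ff0000→score S518 F2312: (49.11,96.31) → (53.63,80.26) → (50.92,68.35) → (49.15,63.33) → (56.50,67.94)

[3] `<path>` regular polygon, #ff0000→score S518 F2312: (42.31,136.11) → (11.76,144.75) → (3.97,175.53) → (26.73,197.67) → (57.28,189.03) → (65.07,158.25) → (42.31,136.11) (closed)

G21
G90
G0 X35.01 Y112.65
M4 S518
G1 X39.16 Y105.24 F2312
G1 X31.75 Y101.09 F2312
G1 X27.60 Y108.50 F2312
G1 X35.01 Y112.65 F2312
M5
G0 X49.11 Y96.31
M4 S518
G1 X53.63 Y80.26 F2312
G1 X50.92 Y68.35 F2312
G1 X49.15 Y63.33 F2312
G1 X56.50 Y67.94 F2312
M5
G0 X42.31 Y136.11
M4 S518
G1 X11.76 Y144.75 F2312
G1 X3.97 Y175.53 F2312
G1 X26.73 Y197.67 F2312
G1 X57.28 Y189.03 F2312
G1 X65.07 Y158.25 F2312
G1 X42.31 Y136.11 F2312
M5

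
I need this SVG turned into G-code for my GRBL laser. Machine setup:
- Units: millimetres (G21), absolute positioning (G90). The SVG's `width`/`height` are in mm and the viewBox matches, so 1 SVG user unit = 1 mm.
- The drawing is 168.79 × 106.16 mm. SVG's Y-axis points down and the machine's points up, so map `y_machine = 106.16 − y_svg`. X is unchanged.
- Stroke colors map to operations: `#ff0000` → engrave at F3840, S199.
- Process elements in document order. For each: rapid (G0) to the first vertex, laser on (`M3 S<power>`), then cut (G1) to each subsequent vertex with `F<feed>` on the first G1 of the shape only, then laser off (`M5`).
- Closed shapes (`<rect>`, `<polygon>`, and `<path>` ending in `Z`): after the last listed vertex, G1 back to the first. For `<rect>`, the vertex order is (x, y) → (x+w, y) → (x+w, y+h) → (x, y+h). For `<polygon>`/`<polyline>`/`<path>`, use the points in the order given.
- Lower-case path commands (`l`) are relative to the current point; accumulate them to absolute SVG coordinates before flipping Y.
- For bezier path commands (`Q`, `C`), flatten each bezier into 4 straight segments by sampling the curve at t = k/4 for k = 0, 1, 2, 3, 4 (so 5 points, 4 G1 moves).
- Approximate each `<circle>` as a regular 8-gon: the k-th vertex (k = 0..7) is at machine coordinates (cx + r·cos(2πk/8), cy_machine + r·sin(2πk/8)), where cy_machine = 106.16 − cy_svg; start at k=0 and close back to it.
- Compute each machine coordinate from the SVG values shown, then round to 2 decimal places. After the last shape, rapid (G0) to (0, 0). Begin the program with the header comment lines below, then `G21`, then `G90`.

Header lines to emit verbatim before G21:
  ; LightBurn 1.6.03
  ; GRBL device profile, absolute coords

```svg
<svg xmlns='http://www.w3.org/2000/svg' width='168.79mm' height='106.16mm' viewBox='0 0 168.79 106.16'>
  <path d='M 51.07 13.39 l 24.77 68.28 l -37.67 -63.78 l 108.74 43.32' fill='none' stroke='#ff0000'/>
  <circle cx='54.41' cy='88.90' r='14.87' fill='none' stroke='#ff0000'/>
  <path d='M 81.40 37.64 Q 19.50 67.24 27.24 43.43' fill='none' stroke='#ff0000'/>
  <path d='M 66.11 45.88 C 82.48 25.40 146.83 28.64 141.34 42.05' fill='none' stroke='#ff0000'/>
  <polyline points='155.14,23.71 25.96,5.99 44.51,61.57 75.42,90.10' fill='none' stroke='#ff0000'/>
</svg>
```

Since the viewBox matches the mm dimensions, user units are millimetres directly. The only transform is the Y-flip y_m = 106.16 − y_svg.

Shape 1 is a open polyline drawn with `<path>`. Its stroke #ff0000 means engrave at S199, F3840. After flipping Y the toolpath is (51.07,92.77) → (75.84,24.49) → (38.17,88.27) → (146.91,44.95).

Shape 2 is a circle drawn with `<circle>`. Its stroke #ff0000 means engrave at S199, F3840. After flipping Y the toolpath is (69.28,17.26) → (64.92,27.77) → (54.41,32.13) → (43.90,27.77) → (39.54,17.26) → (43.90,6.75) → (54.41,2.39) → (64.92,6.75) → (69.28,17.26), returning to the start.

Shape 3 is a quadratic bezier drawn with `<path>`. Its stroke #ff0000 means engrave at S199, F3840. After flipping Y the toolpath is (81.40,68.52) → (54.80,57.06) → (36.91,52.27) → (27.72,54.16) → (27.24,62.73).

Shape 4 is a cubic bezier drawn with `<path>`. Its stroke #ff0000 means engrave at S199, F3840. After flipping Y the toolpath is (66.11,60.28) → (85.54,71.40) → (111.92,74.90) → (134.20,72.05) → (141.34,64.11).

Shape 5 is a open polyline drawn with `<polyline>`. Its stroke #ff0000 means engrave at S199, F3840. After flipping Y the toolpath is (155.14,82.45) → (25.96,100.17) → (44.51,44.59) → (75.42,16.06).

; LightBurn 1.6.03
; GRBL device profile, absolute coords
G21
G90
G0 X51.07 Y92.77
M3 S199
G1 X75.84 Y24.49 F3840
G1 X38.17 Y88.27
G1 X146.91 Y44.95
M5
G0 X69.28 Y17.26
M3 S199
G1 X64.92 Y27.77 F3840
G1 X54.41 Y32.13
G1 X43.90 Y27.77
G1 X39.54 Y17.26
G1 X43.90 Y6.75
G1 X54.41 Y2.39
G1 X64.92 Y6.75
G1 X69.28 Y17.26
M5
G0 X81.40 Y68.52
M3 S199
G1 X54.80 Y57.06 F3840
G1 X36.91 Y52.27
G1 X27.72 Y54.16
G1 X27.24 Y62.73
M5
G0 X66.11 Y60.28
M3 S199
G1 X85.54 Y71.40 F3840
G1 X111.92 Y74.90
G1 X134.20 Y72.05
G1 X141.34 Y64.11
M5
G0 X155.14 Y82.45
M3 S199
G1 X25.96 Y100.17 F3840
G1 X44.51 Y44.59
G1 X75.42 Y16.06
M5
G0 X0.00 Y0.00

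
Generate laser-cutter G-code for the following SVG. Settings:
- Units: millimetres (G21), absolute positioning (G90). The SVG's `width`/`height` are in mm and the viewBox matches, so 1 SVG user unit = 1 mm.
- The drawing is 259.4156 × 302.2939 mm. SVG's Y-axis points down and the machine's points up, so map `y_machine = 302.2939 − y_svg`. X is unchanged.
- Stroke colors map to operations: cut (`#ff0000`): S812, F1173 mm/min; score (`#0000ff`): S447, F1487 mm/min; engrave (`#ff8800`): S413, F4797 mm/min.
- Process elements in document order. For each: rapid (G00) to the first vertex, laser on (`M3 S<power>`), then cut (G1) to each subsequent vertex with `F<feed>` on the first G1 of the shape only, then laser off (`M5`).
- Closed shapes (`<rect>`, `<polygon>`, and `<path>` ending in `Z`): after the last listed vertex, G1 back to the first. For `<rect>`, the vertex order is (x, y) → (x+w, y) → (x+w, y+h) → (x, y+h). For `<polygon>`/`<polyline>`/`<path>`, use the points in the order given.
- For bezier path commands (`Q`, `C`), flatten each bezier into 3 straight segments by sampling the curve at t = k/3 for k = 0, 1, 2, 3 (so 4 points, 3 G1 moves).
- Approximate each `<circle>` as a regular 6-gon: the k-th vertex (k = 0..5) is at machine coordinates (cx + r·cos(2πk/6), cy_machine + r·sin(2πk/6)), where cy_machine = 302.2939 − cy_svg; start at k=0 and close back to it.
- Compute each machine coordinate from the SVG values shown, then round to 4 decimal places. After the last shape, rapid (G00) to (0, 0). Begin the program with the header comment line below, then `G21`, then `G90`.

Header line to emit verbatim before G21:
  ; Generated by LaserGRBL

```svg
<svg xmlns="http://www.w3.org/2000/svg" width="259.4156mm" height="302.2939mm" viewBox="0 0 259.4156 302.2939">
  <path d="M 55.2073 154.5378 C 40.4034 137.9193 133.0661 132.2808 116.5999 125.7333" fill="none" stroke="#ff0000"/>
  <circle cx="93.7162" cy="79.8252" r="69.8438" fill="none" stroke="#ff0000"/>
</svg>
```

viewBox `0 0 259.4156 302.2939` with mm width/height → 1 unit = 1 mm. Flip: y_m = 302.2939 − y_svg.

**Shape 1** — `<path>` cubic bezier, stroke `#ff0000` → cut (S812, F1173). Control points (SVG): P0=(55.2073,154.5378), P1=(40.4034,137.9193), P2=(133.0661,132.2808), P3=(116.5999,125.7333); sampled at t=k/3. Machine vertices: (55.2073,147.7561) → (68.2035,161.1549) → (104.7119,169.8758) → (116.5999,176.5606). Open path.

**Shape 2** — `<circle>` circle, stroke `#ff0000` → cut (S812, F1173). Machine vertices: (163.5600,222.4687) → (128.6381,282.9552) → (58.7943,282.9552) → (23.8724,222.4687) → (58.7943,161.9822) → (128.6381,161.9822) → (163.5600,222.4687). Closed: final G1 returns to the first vertex.

; Generated by LaserGRBL
G21
G90
G00 X55.2073 Y147.7561
M3 S812
G1 X68.2035 Y161.1549 F1173
G1 X104.7119 Y169.8758
G1 X116.5999 Y176.5606
M5
G00 X163.5600 Y222.4687
M3 S812
G1 X128.6381 Y282.9552 F1173
G1 X58.7943 Y282.9552
G1 X23.8724 Y222.4687
G1 X58.7943 Y161.9822
G1 X128.6381 Y161.9822
G1 X163.5600 Y222.4687
M5
G00 X0.0000 Y0.0000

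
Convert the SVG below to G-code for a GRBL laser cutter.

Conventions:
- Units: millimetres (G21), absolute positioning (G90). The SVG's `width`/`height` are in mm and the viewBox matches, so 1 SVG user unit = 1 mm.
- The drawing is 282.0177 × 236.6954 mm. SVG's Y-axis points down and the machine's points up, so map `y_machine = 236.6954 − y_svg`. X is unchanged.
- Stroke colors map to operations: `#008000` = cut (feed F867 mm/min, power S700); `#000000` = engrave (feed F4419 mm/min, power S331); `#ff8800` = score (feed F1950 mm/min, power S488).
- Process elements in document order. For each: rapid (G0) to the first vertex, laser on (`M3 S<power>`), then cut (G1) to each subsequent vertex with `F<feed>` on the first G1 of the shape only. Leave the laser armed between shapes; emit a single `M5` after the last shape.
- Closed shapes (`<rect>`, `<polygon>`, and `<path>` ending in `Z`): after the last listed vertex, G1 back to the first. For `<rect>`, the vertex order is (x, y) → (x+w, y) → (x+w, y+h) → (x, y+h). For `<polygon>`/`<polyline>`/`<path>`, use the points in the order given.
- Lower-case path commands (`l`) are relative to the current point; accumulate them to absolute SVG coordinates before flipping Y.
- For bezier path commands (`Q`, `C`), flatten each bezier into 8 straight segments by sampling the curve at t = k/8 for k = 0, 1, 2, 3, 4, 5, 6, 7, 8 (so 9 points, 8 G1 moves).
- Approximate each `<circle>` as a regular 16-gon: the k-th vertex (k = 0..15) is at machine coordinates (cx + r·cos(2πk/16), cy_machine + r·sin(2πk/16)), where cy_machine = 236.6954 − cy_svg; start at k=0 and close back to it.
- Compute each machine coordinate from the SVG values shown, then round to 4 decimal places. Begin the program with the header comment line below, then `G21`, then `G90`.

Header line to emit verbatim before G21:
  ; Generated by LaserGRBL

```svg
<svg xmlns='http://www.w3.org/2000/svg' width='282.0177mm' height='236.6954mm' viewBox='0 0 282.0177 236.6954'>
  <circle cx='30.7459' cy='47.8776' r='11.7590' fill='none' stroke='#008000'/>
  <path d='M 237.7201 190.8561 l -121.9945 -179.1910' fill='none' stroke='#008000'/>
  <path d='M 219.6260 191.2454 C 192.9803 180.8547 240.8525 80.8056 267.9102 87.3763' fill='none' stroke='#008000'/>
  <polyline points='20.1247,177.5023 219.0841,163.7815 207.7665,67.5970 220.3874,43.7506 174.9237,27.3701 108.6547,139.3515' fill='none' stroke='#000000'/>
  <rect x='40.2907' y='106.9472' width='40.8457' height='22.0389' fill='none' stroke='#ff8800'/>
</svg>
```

; Generated by LaserGRBL
G21
G90
G0 X42.5049 Y188.8178
M3 S700
G1 X41.6098 Y193.3178 F867
G1 X39.0608 Y197.1327
G1 X35.2459 Y199.6817
G1 X30.7459 Y200.5768
G1 X26.2459 Y199.6817
G1 X22.4310 Y197.1327
G1 X19.8820 Y193.3178
G1 X18.9869 Y188.8178
G1 X19.8820 Y184.3178
G1 X22.4310 Y180.5029
G1 X26.2459 Y177.9539
G1 X30.7459 Y177.0588
G1 X35.2459 Y177.9539
G1 X39.0608 Y180.5029
G1 X41.6098 Y184.3178
G1 X42.5049 Y188.8178
G0 X237.7201 Y45.8393
M3 S700
G1 X115.7256 Y225.0303 F867
G0 X219.6260 Y45.4500
M3 S700
G1 X212.9407 Y53.1659 F867
G1 X212.1243 Y66.9871
G1 X216.0595 Y84.6136
G1 X223.6293 Y103.7451
G1 X233.7165 Y122.0815
G1 X245.2038 Y137.3228
G1 X256.9741 Y147.1687
G1 X267.9102 Y149.3191
G0 X20.1247 Y59.1931
M3 S331
G1 X219.0841 Y72.9139 F4419
G1 X207.7665 Y169.0984
G1 X220.3874 Y192.9448
G1 X174.9237 Y209.3253
G1 X108.6547 Y97.3439
G0 X40.2907 Y129.7482
M3 S488
G1 X81.1364 Y129.7482 F1950
G1 X81.1364 Y107.7093
G1 X40.2907 Y107.7093
G1 X40.2907 Y129.7482
M5

Since the viewBox matches the mm dimensions, user units are millimetres directly. The only transform is the Y-flip y_m = 236.6954 − y_svg.

Shape 1 is a circle drawn with `<circle>`. Its stroke #008000 means cut at S700, F867. After flipping Y the toolpath is (42.5049,188.8178) → (41.6098,193.3178) → (39.0608,197.1327) → (35.2459,199.6817) → (30.7459,200.5768) → (26.2459,199.6817) → (22.4310,197.1327) → (19.8820,193.3178) → (18.9869,188.8178) → (19.8820,184.3178) → (22.4310,180.5029) → (26.2459,177.9539) → (30.7459,177.0588) → (35.2459,177.9539) → (39.0608,180.5029) → (41.6098,184.3178) → (42.5049,188.8178), returning to the start.

Shape 2 is a line segment drawn with `<path>`. Its stroke #008000 means cut at S700, F867. After flipping Y the toolpath is (237.7201,45.8393) → (115.7256,225.0303).

Shape 3 is a cubic bezier drawn with `<path>`. Its stroke #008000 means cut at S700, F867. After flipping Y the toolpath is (219.6260,45.4500) → (212.9407,53.1659) → (212.1243,66.9871) → (216.0595,84.6136) → (223.6293,103.7451) → (233.7165,122.0815) → (245.2038,137.3228) → (256.9741,147.1687) → (267.9102,149.3191).

Shape 4 is a open polyline drawn with `<polyline>`. Its stroke #000000 means engrave at S331, F4419. After flipping Y the toolpath is (20.1247,59.1931) → (219.0841,72.9139) → (207.7665,169.0984) → (220.3874,192.9448) → (174.9237,209.3253) → (108.6547,97.3439).

Shape 5 is a rectangle drawn with `<rect>`. Its stroke #ff8800 means score at S488, F1950. After flipping Y the toolpath is (40.2907,129.7482) → (81.1364,129.7482) → (81.1364,107.7093) → (40.2907,107.7093) → (40.2907,129.7482), returning to the start.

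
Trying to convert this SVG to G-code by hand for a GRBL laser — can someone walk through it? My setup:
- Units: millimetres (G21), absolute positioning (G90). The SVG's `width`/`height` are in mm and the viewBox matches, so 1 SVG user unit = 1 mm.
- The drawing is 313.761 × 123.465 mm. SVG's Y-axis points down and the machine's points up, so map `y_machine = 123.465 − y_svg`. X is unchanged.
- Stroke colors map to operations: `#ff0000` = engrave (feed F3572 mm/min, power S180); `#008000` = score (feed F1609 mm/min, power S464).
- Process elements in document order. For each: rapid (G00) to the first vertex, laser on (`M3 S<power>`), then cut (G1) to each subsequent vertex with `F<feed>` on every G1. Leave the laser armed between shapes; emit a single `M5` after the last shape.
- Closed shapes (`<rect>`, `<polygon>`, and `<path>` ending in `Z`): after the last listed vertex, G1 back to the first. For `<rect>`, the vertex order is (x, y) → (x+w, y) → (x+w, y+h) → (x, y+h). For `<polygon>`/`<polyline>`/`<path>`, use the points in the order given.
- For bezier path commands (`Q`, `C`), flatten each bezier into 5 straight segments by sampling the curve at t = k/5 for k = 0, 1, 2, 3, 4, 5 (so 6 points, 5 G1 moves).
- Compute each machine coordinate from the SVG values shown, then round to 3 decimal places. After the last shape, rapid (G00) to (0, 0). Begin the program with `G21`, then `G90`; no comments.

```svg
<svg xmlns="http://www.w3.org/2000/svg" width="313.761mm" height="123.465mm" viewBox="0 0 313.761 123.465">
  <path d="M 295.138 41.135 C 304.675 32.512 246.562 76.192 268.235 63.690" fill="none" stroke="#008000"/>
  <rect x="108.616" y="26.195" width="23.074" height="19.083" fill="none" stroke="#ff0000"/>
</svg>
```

G21
G90
G00 X295.138 Y82.330
M3 S464
G1 X293.922 Y82.095 F1609
G1 X283.546 Y74.515 F1609
G1 X271.089 Y64.797 F1609
G1 X263.626 Y58.148 F1609
G1 X268.235 Y59.775 F1609
G00 X108.616 Y97.270
M3 S180
G1 X131.690 Y97.270 F3572
G1 X131.690 Y78.187 F3572
G1 X108.616 Y78.187 F3572
G1 X108.616 Y97.270 F3572
M5
G00 X0.000 Y0.000

1 u = 1 mm; y_m = 123.465 − y.

[1] `<path>` cubic bezier, #008000→score S464 F1609: (295.138,82.330) → (293.922,82.095) → (283.546,74.515) → (271.089,64.797) → (263.626,58.148) → (268.235,59.775)

[2] `<rect>` rectangle, #ff0000→engrave S180 F3572: (108.616,97.270) → (131.690,97.270) → (131.690,78.187) → (108.616,78.187) → (108.616,97.270) (closed)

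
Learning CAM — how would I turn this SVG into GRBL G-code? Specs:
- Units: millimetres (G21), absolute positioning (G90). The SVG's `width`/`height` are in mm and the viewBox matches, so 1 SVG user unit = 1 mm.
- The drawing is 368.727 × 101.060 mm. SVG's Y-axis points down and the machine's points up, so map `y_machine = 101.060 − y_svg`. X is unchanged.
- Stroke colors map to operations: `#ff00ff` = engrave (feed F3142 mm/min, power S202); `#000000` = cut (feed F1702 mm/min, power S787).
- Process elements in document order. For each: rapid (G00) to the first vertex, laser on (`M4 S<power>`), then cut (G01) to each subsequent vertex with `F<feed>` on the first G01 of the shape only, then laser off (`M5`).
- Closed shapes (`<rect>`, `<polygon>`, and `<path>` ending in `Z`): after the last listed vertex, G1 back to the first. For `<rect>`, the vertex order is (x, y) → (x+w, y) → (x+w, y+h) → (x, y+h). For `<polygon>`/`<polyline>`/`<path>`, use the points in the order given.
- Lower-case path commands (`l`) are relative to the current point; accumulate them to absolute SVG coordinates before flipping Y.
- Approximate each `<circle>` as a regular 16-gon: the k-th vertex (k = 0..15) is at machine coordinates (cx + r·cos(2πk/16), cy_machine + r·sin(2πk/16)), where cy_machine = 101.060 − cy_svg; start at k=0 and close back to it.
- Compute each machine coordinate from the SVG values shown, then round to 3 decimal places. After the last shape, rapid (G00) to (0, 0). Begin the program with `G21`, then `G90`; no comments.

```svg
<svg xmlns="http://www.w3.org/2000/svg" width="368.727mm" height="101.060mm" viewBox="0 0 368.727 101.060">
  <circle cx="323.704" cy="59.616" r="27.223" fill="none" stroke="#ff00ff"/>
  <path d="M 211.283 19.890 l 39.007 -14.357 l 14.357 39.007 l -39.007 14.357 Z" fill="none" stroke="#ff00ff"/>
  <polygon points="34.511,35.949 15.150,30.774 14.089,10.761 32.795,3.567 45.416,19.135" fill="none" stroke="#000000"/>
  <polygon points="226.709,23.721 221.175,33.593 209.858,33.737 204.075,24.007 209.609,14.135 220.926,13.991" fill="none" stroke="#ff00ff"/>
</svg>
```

G21
G90
G00 X350.927 Y41.444
M4 S202
G01 X348.855 Y51.862 F3142
G01 X342.954 Y60.694
G01 X334.122 Y66.595
G01 X323.704 Y68.667
G01 X313.286 Y66.595
G01 X304.454 Y60.694
G01 X298.553 Y51.862
G01 X296.481 Y41.444
G01 X298.553 Y31.026
G01 X304.454 Y22.194
G01 X313.286 Y16.293
G01 X323.704 Y14.221
G01 X334.122 Y16.293
G01 X342.954 Y22.194
G01 X348.855 Y31.026
G01 X350.927 Y41.444
M5
G00 X211.283 Y81.170
M4 S202
G01 X250.290 Y95.527 F3142
G01 X264.647 Y56.520
G01 X225.640 Y42.163
G01 X211.283 Y81.170
M5
G00 X34.511 Y65.111
M4 S787
G01 X15.150 Y70.286 F1702
G01 X14.089 Y90.299
G01 X32.795 Y97.493
G01 X45.416 Y81.925
G01 X34.511 Y65.111
M5
G00 X226.709 Y77.339
M4 S202
G01 X221.175 Y67.467 F3142
G01 X209.858 Y67.323
G01 X204.075 Y77.053
G01 X209.609 Y86.925
G01 X220.926 Y87.069
G01 X226.709 Y77.339
M5
G00 X0.000 Y0.000

viewBox `0 0 368.727 101.060` with mm width/height → 1 unit = 1 mm. Flip: y_m = 101.060 − y_svg.

**Shape 1** — `<circle>` circle, stroke `#ff00ff` → engrave (S202, F3142). Machine vertices: (350.927,41.444) → (348.855,51.862) → (342.954,60.694) → (334.122,66.595) → (323.704,68.667) → (313.286,66.595) → (304.454,60.694) → (298.553,51.862) → (296.481,41.444) → (298.553,31.026) → (304.454,22.194) → (313.286,16.293) → (323.704,14.221) → (334.122,16.293) → (342.954,22.194) → (348.855,31.026) → (350.927,41.444). Closed: final G1 returns to the first vertex.

**Shape 2** — `<path>` regular polygon, stroke `#ff00ff` → engrave (S202, F3142). Machine vertices: (211.283,81.170) → (250.290,95.527) → (264.647,56.520) → (225.640,42.163) → (211.283,81.170). Closed: final G1 returns to the first vertex.

**Shape 3** — `<polygon>` regular polygon, stroke `#000000` → cut (S787, F1702). Machine vertices: (34.511,65.111) → (15.150,70.286) → (14.089,90.299) → (32.795,97.493) → (45.416,81.925) → (34.511,65.111). Closed: final G1 returns to the first vertex.

**Shape 4** — `<polygon>` regular polygon, stroke `#ff00ff` → engrave (S202, F3142). Machine vertices: (226.709,77.339) → (221.175,67.467) → (209.858,67.323) → (204.075,77.053) → (209.609,86.925) → (220.926,87.069) → (226.709,77.339). Closed: final G1 returns to the first vertex.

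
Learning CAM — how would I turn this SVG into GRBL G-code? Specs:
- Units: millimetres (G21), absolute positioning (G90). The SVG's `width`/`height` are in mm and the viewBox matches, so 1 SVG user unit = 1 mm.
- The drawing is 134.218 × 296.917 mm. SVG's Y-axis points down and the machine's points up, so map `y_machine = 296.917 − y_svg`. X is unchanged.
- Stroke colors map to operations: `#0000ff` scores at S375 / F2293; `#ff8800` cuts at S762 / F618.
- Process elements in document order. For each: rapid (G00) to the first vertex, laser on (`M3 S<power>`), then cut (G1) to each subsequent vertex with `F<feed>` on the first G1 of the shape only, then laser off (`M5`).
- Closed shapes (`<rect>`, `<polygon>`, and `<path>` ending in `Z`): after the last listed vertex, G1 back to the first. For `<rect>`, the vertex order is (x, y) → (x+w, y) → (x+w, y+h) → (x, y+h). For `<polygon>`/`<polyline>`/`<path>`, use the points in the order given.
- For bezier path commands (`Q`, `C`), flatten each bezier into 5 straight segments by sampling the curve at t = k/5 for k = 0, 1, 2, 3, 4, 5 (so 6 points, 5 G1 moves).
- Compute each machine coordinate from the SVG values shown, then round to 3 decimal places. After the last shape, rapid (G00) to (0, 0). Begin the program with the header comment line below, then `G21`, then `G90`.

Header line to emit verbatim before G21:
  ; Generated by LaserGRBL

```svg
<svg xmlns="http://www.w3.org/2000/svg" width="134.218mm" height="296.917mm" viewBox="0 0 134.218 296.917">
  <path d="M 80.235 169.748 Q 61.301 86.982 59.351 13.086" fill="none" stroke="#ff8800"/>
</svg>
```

; Generated by LaserGRBL
G21
G90
G00 X80.235 Y127.169
M3 S762
G1 X73.341 Y159.921 F618
G1 X67.805 Y191.963
G1 X63.628 Y223.295
G1 X60.810 Y253.918
G1 X59.351 Y283.831
M5
G00 X0.000 Y0.000

viewBox `0 0 134.218 296.917` with mm width/height → 1 unit = 1 mm. Flip: y_m = 296.917 − y_svg.

**Shape 1** — `<path>` quadratic bezier, stroke `#ff8800` → cut (S762, F618). Control points (SVG): P0=(80.235,169.748), P1=(61.301,86.982), P2=(59.351,13.086); sampled at t=k/5. Machine vertices: (80.235,127.169) → (73.341,159.921) → (67.805,191.963) → (63.628,223.295) → (60.810,253.918) → (59.351,283.831). Open path.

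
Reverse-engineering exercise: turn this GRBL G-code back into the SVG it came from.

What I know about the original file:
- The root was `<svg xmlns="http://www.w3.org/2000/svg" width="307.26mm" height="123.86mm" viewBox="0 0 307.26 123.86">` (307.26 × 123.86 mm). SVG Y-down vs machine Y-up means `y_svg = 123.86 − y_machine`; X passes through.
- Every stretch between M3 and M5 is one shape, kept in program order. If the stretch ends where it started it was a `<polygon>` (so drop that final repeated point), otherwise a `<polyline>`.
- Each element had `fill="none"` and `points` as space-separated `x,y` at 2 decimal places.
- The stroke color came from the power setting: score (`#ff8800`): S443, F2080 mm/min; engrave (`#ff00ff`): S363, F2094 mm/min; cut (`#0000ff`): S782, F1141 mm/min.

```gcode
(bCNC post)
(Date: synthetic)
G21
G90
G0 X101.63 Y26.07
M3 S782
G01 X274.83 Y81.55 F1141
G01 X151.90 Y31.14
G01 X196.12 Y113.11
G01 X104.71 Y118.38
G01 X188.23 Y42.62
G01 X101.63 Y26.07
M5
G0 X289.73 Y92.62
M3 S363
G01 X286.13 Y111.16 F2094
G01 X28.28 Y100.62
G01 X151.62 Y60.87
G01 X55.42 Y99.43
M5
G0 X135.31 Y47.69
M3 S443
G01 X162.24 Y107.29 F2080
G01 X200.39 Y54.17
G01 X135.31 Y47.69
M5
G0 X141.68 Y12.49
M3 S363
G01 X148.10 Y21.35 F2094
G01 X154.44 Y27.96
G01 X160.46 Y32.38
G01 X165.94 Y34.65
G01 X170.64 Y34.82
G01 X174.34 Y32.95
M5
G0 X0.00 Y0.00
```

<svg xmlns="http://www.w3.org/2000/svg" width="307.26mm" height="123.86mm" viewBox="0 0 307.26 123.86">
  <polygon points="101.63,97.79 274.83,42.31 151.90,92.72 196.12,10.75 104.71,5.48 188.23,81.24" fill="none" stroke="#0000ff"/>
  <polyline points="289.73,31.24 286.13,12.70 28.28,23.24 151.62,62.99 55.42,24.43" fill="none" stroke="#ff00ff"/>
  <polygon points="135.31,76.17 162.24,16.57 200.39,69.69" fill="none" stroke="#ff8800"/>
  <polyline points="141.68,111.37 148.10,102.51 154.44,95.90 160.46,91.48 165.94,89.21 170.64,89.04 174.34,90.91" fill="none" stroke="#ff00ff"/>
</svg>

y_svg = 123.86 − y_m.

[1] S782→`#0000ff` (cut); closed run; points: 101.63,97.79 274.83,42.31 151.90,92.72 196.12,10.75 104.71,5.48 188.23,81.24

[2] S363→`#ff00ff` (engrave); open run; points: 289.73,31.24 286.13,12.70 28.28,23.24 151.62,62.99 55.42,24.43

[3] S443→`#ff8800` (score); closed run; points: 135.31,76.17 162.24,16.57 200.39,69.69

[4] S363→`#ff00ff` (engrave); open run; points: 141.68,111.37 148.10,102.51 154.44,95.90 160.46,91.48 165.94,89.21 170.64,89.04 174.34,90.91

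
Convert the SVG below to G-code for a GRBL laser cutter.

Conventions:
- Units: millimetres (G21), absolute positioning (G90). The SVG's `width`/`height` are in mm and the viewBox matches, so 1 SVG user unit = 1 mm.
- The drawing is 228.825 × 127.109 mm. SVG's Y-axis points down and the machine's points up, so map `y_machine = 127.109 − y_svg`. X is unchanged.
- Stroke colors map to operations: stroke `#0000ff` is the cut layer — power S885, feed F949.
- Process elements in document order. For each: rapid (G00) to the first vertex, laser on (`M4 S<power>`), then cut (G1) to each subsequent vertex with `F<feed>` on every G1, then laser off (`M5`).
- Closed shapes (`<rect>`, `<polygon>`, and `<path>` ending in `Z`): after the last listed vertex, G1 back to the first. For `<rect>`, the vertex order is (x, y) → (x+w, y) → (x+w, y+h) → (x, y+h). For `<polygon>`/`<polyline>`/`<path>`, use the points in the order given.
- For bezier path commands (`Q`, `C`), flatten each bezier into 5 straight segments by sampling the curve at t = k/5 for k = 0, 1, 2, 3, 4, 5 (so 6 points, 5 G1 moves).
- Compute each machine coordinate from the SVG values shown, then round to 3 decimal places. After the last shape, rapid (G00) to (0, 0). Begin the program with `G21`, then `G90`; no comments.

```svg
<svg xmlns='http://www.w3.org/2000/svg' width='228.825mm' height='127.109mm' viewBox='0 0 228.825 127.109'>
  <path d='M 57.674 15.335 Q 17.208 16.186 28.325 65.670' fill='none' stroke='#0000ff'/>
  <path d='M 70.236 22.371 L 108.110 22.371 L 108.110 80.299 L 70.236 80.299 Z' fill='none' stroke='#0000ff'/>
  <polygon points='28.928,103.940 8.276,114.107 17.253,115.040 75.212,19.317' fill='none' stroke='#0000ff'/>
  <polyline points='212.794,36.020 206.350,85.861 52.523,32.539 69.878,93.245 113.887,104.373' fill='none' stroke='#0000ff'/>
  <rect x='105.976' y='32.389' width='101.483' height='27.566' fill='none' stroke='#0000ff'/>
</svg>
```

Since the viewBox matches the mm dimensions, user units are millimetres directly. The only transform is the Y-flip y_m = 127.109 − y_svg.

Shape 1 is a quadratic bezier drawn with `<path>`. Its stroke #0000ff means cut at S885, F949. After flipping Y the toolpath is (57.674,111.774) → (43.551,109.488) → (33.554,103.312) → (27.685,93.245) → (25.942,79.287) → (28.325,61.439).

Shape 2 is a rectangle drawn with `<path>`. Its stroke #0000ff means cut at S885, F949. After flipping Y the toolpath is (70.236,104.738) → (108.110,104.738) → (108.110,46.810) → (70.236,46.810) → (70.236,104.738), returning to the start.

Shape 3 is a closed polygon drawn with `<polygon>`. Its stroke #0000ff means cut at S885, F949. After flipping Y the toolpath is (28.928,23.169) → (8.276,13.002) → (17.253,12.069) → (75.212,107.792) → (28.928,23.169), returning to the start.

Shape 4 is a open polyline drawn with `<polyline>`. Its stroke #0000ff means cut at S885, F949. After flipping Y the toolpath is (212.794,91.089) → (206.350,41.248) → (52.523,94.570) → (69.878,33.864) → (113.887,22.736).

Shape 5 is a rectangle drawn with `<rect>`. Its stroke #0000ff means cut at S885, F949. After flipping Y the toolpath is (105.976,94.720) → (207.459,94.720) → (207.459,67.154) → (105.976,67.154) → (105.976,94.720), returning to the start.

G21
G90
G00 X57.674 Y111.774
M4 S885
G1 X43.551 Y109.488 F949
G1 X33.554 Y103.312 F949
G1 X27.685 Y93.245 F949
G1 X25.942 Y79.287 F949
G1 X28.325 Y61.439 F949
M5
G00 X70.236 Y104.738
M4 S885
G1 X108.110 Y104.738 F949
G1 X108.110 Y46.810 F949
G1 X70.236 Y46.810 F949
G1 X70.236 Y104.738 F949
M5
G00 X28.928 Y23.169
M4 S885
G1 X8.276 Y13.002 F949
G1 X17.253 Y12.069 F949
G1 X75.212 Y107.792 F949
G1 X28.928 Y23.169 F949
M5
G00 X212.794 Y91.089
M4 S885
G1 X206.350 Y41.248 F949
G1 X52.523 Y94.570 F949
G1 X69.878 Y33.864 F949
G1 X113.887 Y22.736 F949
M5
G00 X105.976 Y94.720
M4 S885
G1 X207.459 Y94.720 F949
G1 X207.459 Y67.154 F949
G1 X105.976 Y67.154 F949
G1 X105.976 Y94.720 F949
M5
G00 X0.000 Y0.000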